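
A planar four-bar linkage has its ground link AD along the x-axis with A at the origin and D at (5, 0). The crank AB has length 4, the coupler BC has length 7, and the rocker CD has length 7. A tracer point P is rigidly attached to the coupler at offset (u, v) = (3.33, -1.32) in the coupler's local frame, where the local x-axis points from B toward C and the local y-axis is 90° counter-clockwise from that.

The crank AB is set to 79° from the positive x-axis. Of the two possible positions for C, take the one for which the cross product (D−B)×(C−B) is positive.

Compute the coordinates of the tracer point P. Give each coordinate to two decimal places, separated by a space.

4.34 4.00

A=(0,0), D=(5.00,0)
B = A + 4.00·(cos79°, sin79°) = (0.7632, 3.9265)
|BD| = 5.7765
circle(B,7.00) ∩ circle(D,7.00): a=2.8882, h=6.3764
  candidates: C₊=(7.2159,6.6400) cross=36.833; C₋=(-1.4527,-2.7135) cross=-36.833
  mode + wants cross > 0 → take C=(7.2159,6.6400) (cross=36.833)
ex = (C−B)/|BC| = (0.9218,0.3876); ey = (-0.3876,0.9218)
P = B + 3.33·ex + -1.32·ey = (4.3446,4.0006)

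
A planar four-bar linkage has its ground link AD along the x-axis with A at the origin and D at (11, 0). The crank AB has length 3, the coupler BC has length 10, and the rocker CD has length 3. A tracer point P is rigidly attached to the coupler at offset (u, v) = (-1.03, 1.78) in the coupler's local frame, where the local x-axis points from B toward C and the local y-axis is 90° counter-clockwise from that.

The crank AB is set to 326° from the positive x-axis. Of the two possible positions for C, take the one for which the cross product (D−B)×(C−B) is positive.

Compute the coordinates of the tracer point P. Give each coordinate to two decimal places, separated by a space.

0.75 -0.58

A=(0,0), D=(11.00,0)
B = A + 3.00·(cos326°, sin326°) = (2.4871, -1.6776)
|BD| = 8.6766
circle(B,10.00) ∩ circle(D,3.00): a=9.5823, h=2.8600
  candidates: C₊=(11.3356,2.9812) cross=24.815; C₋=(12.4416,-2.6309) cross=-24.815
  mode + wants cross > 0 → take C=(11.3356,2.9812) (cross=24.815)
ex = (C−B)/|BC| = (0.8849,0.4659); ey = (-0.4659,0.8849)
P = B + -1.03·ex + 1.78·ey = (0.7465,-0.5824)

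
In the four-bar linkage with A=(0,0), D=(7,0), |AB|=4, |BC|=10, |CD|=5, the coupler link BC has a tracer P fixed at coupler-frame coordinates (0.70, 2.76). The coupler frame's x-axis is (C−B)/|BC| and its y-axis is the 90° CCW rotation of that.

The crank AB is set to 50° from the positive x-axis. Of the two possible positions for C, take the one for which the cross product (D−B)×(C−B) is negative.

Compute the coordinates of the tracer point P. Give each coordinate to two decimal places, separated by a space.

A=(0,0), D=(7.00,0)
B = A + 4.00·(cos50°, sin50°) = (2.5712, 3.0642)
|BD| = 5.3855
circle(B,10.00) ∩ circle(D,5.00): a=9.6559, h=2.6008
  candidates: C₊=(11.9915,-0.2909) cross=14.007; C₋=(9.0320,-4.5685) cross=-14.007
  mode - wants cross < 0 → take C=(9.0320,-4.5685) (cross=-14.007)
ex = (C−B)/|BC| = (0.6461,-0.7633); ey = (0.7633,0.6461)
P = B + 0.70·ex + 2.76·ey = (5.1300,4.3131)

5.13 4.31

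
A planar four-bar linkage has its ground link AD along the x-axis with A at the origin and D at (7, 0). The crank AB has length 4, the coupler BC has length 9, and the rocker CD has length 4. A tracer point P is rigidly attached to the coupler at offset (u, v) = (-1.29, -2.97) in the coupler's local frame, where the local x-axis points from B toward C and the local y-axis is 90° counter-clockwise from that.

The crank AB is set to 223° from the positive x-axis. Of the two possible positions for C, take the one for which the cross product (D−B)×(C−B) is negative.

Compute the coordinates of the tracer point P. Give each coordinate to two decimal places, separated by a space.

A=(0,0), D=(7.00,0)
B = A + 4.00·(cos223°, sin223°) = (-2.9254, -2.7280)
|BD| = 10.2935
circle(B,9.00) ∩ circle(D,4.00): a=8.3041, h=3.4702
  candidates: C₊=(4.1621,2.8189) cross=35.720; C₋=(6.0014,-3.8733) cross=-35.720
  mode - wants cross < 0 → take C=(6.0014,-3.8733) (cross=-35.720)
ex = (C−B)/|BC| = (0.9919,-0.1273); ey = (0.1273,0.9919)
P = B + -1.29·ex + -2.97·ey = (-4.5829,-5.5097)

-4.58 -5.51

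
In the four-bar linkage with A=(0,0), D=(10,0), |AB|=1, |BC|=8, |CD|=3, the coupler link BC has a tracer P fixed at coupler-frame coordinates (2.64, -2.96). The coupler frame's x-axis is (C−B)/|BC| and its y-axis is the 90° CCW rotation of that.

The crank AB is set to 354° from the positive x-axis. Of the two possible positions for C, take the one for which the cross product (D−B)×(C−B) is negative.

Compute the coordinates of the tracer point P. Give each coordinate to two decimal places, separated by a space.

A=(0,0), D=(10.00,0)
B = A + 1.00·(cos354°, sin354°) = (0.9945, -0.1045)
|BD| = 9.0061
circle(B,8.00) ∩ circle(D,3.00): a=7.5565, h=2.6266
  candidates: C₊=(8.5201,2.6096) cross=23.655; C₋=(8.5810,-2.6432) cross=-23.655
  mode - wants cross < 0 → take C=(8.5810,-2.6432) (cross=-23.655)
ex = (C−B)/|BC| = (0.9483,-0.3173); ey = (0.3173,0.9483)
P = B + 2.64·ex + -2.96·ey = (2.5588,-3.7493)

2.56 -3.75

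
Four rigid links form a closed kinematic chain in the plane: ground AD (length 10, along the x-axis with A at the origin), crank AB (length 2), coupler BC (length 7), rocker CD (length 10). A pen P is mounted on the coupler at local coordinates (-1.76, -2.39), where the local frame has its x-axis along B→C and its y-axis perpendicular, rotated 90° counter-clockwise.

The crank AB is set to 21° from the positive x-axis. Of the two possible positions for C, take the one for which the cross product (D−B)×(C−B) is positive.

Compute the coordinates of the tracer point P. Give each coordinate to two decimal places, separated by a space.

3.80 -1.53

A=(0,0), D=(10.00,0)
B = A + 2.00·(cos21°, sin21°) = (1.8672, 0.7167)
|BD| = 8.1644
circle(B,7.00) ∩ circle(D,10.00): a=0.9588, h=6.9340
  candidates: C₊=(3.4310,7.5398) cross=56.612; C₋=(2.2136,-6.2747) cross=-56.612
  mode + wants cross > 0 → take C=(3.4310,7.5398) (cross=56.612)
ex = (C−B)/|BC| = (0.2234,0.9747); ey = (-0.9747,0.2234)
P = B + -1.76·ex + -2.39·ey = (3.8035,-1.5327)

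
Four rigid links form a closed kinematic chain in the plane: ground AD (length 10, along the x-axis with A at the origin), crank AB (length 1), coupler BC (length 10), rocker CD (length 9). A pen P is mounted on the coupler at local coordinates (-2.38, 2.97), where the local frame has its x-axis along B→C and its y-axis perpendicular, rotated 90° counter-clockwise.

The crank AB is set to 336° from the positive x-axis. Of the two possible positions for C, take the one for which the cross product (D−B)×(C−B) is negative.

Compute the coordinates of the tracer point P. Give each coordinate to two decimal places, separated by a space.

A=(0,0), D=(10.00,0)
B = A + 1.00·(cos336°, sin336°) = (0.9135, -0.4067)
|BD| = 9.0956
circle(B,10.00) ∩ circle(D,9.00): a=5.5922, h=8.2902
  candidates: C₊=(6.1295,8.1252) cross=75.404; C₋=(6.8709,-8.4385) cross=-75.404
  mode - wants cross < 0 → take C=(6.8709,-8.4385) (cross=-75.404)
ex = (C−B)/|BC| = (0.5957,-0.8032); ey = (0.8032,0.5957)
P = B + -2.38·ex + 2.97·ey = (1.8811,3.2742)

1.88 3.27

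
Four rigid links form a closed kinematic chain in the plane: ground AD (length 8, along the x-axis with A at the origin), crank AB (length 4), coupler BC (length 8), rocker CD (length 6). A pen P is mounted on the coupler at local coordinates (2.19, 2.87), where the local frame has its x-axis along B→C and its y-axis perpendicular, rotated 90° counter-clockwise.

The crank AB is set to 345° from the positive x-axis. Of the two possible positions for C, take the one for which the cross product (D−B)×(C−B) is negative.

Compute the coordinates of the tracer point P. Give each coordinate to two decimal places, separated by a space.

A=(0,0), D=(8.00,0)
B = A + 4.00·(cos345°, sin345°) = (3.8637, -1.0353)
|BD| = 4.2639
circle(B,8.00) ∩ circle(D,6.00): a=5.4153, h=5.8885
  candidates: C₊=(7.6873,5.9918) cross=25.108; C₋=(10.5467,-5.4327) cross=-25.108
  mode - wants cross < 0 → take C=(10.5467,-5.4327) (cross=-25.108)
ex = (C−B)/|BC| = (0.8354,-0.5497); ey = (0.5497,0.8354)
P = B + 2.19·ex + 2.87·ey = (7.2708,0.1585)

7.27 0.16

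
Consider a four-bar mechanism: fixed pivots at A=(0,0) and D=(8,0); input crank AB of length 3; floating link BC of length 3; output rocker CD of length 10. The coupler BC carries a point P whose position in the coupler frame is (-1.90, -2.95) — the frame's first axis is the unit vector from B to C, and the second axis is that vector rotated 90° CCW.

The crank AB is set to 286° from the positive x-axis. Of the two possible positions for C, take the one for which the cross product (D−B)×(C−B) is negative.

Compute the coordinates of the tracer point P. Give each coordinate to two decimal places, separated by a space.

-1.27 -0.07

A=(0,0), D=(8.00,0)
B = A + 3.00·(cos286°, sin286°) = (0.8269, -2.8838)
|BD| = 7.7311
circle(B,3.00) ∩ circle(D,10.00): a=-2.0198, h=2.2182
  candidates: C₊=(-1.8745,-1.5791) cross=17.149; C₋=(-0.2197,-5.6953) cross=-17.149
  mode - wants cross < 0 → take C=(-0.2197,-5.6953) (cross=-17.149)
ex = (C−B)/|BC| = (-0.3489,-0.9372); ey = (0.9372,-0.3489)
P = B + -1.90·ex + -2.95·ey = (-1.2749,-0.0740)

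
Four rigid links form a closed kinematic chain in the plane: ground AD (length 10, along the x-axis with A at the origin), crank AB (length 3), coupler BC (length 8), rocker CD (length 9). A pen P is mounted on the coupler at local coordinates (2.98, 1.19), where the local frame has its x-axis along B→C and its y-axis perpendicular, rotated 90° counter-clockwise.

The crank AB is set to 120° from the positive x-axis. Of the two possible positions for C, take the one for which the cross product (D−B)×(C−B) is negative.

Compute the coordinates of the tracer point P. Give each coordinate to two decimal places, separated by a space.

0.93 0.51

A=(0,0), D=(10.00,0)
B = A + 3.00·(cos120°, sin120°) = (-1.5000, 2.5981)
|BD| = 11.7898
circle(B,8.00) ∩ circle(D,9.00): a=5.1740, h=6.1017
  candidates: C₊=(4.8914,7.4096) cross=71.937; C₋=(2.2022,-4.4937) cross=-71.937
  mode - wants cross < 0 → take C=(2.2022,-4.4937) (cross=-71.937)
ex = (C−B)/|BC| = (0.4628,-0.8865); ey = (0.8865,0.4628)
P = B + 2.98·ex + 1.19·ey = (0.9340,0.5071)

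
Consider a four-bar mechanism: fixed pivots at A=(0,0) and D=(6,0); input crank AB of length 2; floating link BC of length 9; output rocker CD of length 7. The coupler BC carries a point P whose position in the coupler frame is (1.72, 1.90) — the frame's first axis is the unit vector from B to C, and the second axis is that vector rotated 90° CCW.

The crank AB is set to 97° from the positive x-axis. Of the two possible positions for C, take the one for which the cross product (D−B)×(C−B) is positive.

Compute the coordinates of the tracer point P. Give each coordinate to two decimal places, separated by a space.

0.17 4.51

A=(0,0), D=(6.00,0)
B = A + 2.00·(cos97°, sin97°) = (-0.2437, 1.9851)
|BD| = 6.5517
circle(B,9.00) ∩ circle(D,7.00): a=5.7180, h=6.9502
  candidates: C₊=(7.3113,6.8761) cross=45.535; C₋=(3.0996,-6.3709) cross=-45.535
  mode + wants cross > 0 → take C=(7.3113,6.8761) (cross=45.535)
ex = (C−B)/|BC| = (0.8394,0.5434); ey = (-0.5434,0.8394)
P = B + 1.72·ex + 1.90·ey = (0.1676,4.5148)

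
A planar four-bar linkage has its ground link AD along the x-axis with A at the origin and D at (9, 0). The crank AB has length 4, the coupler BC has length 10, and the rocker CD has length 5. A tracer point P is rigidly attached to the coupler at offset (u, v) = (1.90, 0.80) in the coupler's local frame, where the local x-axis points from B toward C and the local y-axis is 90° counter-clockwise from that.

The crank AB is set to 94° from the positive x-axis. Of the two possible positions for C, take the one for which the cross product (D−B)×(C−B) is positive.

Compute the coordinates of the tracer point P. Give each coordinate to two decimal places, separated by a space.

1.53 4.97

A=(0,0), D=(9.00,0)
B = A + 4.00·(cos94°, sin94°) = (-0.2790, 3.9903)
|BD| = 10.1006
circle(B,10.00) ∩ circle(D,5.00): a=8.7630, h=4.8177
  candidates: C₊=(9.6744,4.9543) cross=48.662; C₋=(5.8679,-3.8974) cross=-48.662
  mode + wants cross > 0 → take C=(9.6744,4.9543) (cross=48.662)
ex = (C−B)/|BC| = (0.9953,0.0964); ey = (-0.0964,0.9953)
P = B + 1.90·ex + 0.80·ey = (1.5350,4.9697)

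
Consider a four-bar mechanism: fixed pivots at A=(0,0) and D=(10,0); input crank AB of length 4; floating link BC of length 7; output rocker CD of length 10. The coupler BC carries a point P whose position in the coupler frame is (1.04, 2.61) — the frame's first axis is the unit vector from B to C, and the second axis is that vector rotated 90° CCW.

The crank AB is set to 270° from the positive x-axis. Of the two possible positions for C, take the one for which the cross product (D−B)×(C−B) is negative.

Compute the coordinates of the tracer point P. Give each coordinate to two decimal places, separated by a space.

A=(0,0), D=(10.00,0)
B = A + 4.00·(cos270°, sin270°) = (-0.0000, -4.0000)
|BD| = 10.7703
circle(B,7.00) ∩ circle(D,10.00): a=3.0175, h=6.3162
  candidates: C₊=(0.4559,2.9851) cross=68.028; C₋=(5.1475,-8.7438) cross=-68.028
  mode - wants cross < 0 → take C=(5.1475,-8.7438) (cross=-68.028)
ex = (C−B)/|BC| = (0.7354,-0.6777); ey = (0.6777,0.7354)
P = B + 1.04·ex + 2.61·ey = (2.5335,-2.7855)

2.53 -2.79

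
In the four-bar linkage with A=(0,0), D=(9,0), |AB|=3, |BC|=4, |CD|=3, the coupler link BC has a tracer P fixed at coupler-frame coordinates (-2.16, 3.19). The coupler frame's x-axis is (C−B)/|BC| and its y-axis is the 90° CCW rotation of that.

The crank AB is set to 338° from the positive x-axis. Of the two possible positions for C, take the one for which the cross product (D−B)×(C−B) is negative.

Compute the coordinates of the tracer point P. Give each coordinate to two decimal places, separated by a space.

A=(0,0), D=(9.00,0)
B = A + 3.00·(cos338°, sin338°) = (2.7816, -1.1238)
|BD| = 6.3192
circle(B,4.00) ∩ circle(D,3.00): a=3.7135, h=1.4867
  candidates: C₊=(6.1714,0.9996) cross=9.395; C₋=(6.7002,-1.9264) cross=-9.395
  mode - wants cross < 0 → take C=(6.7002,-1.9264) (cross=-9.395)
ex = (C−B)/|BC| = (0.9797,-0.2006); ey = (0.2006,0.9797)
P = B + -2.16·ex + 3.19·ey = (1.3055,2.4347)

1.31 2.43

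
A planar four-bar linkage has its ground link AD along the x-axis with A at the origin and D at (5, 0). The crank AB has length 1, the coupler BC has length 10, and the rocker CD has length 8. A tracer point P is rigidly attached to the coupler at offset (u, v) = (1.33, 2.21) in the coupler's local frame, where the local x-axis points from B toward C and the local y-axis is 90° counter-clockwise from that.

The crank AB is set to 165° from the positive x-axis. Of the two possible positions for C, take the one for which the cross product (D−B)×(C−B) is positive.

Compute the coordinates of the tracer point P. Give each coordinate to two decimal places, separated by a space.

-1.83 2.69

A=(0,0), D=(5.00,0)
B = A + 1.00·(cos165°, sin165°) = (-0.9659, 0.2588)
|BD| = 5.9715
circle(B,10.00) ∩ circle(D,8.00): a=6.0001, h=7.9999
  candidates: C₊=(5.3752,7.9912) cross=47.772; C₋=(4.6818,-7.9937) cross=-47.772
  mode + wants cross > 0 → take C=(5.3752,7.9912) (cross=47.772)
ex = (C−B)/|BC| = (0.6341,0.7732); ey = (-0.7732,0.6341)
P = B + 1.33·ex + 2.21·ey = (-1.8314,2.6886)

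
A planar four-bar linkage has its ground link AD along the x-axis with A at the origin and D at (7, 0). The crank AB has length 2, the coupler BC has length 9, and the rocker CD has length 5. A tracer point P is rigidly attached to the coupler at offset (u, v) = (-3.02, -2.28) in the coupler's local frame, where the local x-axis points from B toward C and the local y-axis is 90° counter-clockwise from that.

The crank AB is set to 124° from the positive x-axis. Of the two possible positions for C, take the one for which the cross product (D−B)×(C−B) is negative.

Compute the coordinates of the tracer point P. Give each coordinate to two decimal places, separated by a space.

-4.87 2.17

A=(0,0), D=(7.00,0)
B = A + 2.00·(cos124°, sin124°) = (-1.1184, 1.6581)
|BD| = 8.2860
circle(B,9.00) ∩ circle(D,5.00): a=7.5222, h=4.9413
  candidates: C₊=(7.2405,4.9942) cross=40.944; C₋=(5.2629,-4.6885) cross=-40.944
  mode - wants cross < 0 → take C=(5.2629,-4.6885) (cross=-40.944)
ex = (C−B)/|BC| = (0.7090,-0.7052); ey = (0.7052,0.7090)
P = B + -3.02·ex + -2.28·ey = (-4.8675,2.1711)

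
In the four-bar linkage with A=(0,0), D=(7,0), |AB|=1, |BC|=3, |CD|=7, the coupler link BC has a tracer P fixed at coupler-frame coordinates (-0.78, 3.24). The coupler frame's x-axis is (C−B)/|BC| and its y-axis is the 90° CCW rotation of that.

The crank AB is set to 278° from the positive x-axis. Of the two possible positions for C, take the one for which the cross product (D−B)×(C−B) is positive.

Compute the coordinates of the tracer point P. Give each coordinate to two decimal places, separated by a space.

-3.14 -1.60

A=(0,0), D=(7.00,0)
B = A + 1.00·(cos278°, sin278°) = (0.1392, -0.9903)
|BD| = 6.9319
circle(B,3.00) ∩ circle(D,7.00): a=0.5808, h=2.9432
  candidates: C₊=(0.2935,2.0058) cross=20.402; C₋=(1.1344,-3.8204) cross=-20.402
  mode + wants cross > 0 → take C=(0.2935,2.0058) (cross=20.402)
ex = (C−B)/|BC| = (0.0514,0.9987); ey = (-0.9987,0.0514)
P = B + -0.78·ex + 3.24·ey = (-3.1367,-1.6025)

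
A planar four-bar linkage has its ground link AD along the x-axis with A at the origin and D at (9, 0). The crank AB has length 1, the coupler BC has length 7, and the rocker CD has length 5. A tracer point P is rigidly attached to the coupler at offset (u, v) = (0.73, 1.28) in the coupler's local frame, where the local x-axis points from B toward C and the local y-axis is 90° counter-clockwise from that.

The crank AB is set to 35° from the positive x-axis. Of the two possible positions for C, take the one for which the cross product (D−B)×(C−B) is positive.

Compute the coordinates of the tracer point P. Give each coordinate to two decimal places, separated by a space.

A=(0,0), D=(9.00,0)
B = A + 1.00·(cos35°, sin35°) = (0.8192, 0.5736)
|BD| = 8.2009
circle(B,7.00) ∩ circle(D,5.00): a=5.5637, h=4.2480
  candidates: C₊=(6.6663,4.4220) cross=34.837; C₋=(6.0721,-4.0531) cross=-34.837
  mode + wants cross > 0 → take C=(6.6663,4.4220) (cross=34.837)
ex = (C−B)/|BC| = (0.8353,0.5498); ey = (-0.5498,0.8353)
P = B + 0.73·ex + 1.28·ey = (0.7252,2.0441)

0.73 2.04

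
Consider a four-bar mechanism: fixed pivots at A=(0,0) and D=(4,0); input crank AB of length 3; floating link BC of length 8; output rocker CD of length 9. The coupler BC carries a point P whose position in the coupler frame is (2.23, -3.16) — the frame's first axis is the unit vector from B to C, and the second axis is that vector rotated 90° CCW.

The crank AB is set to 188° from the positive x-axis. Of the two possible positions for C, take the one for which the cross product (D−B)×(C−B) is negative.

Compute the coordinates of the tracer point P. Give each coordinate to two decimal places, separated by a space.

A=(0,0), D=(4.00,0)
B = A + 3.00·(cos188°, sin188°) = (-2.9708, -0.4175)
|BD| = 6.9833
circle(B,8.00) ∩ circle(D,9.00): a=2.2745, h=7.6699
  candidates: C₊=(-1.1590,7.3746) cross=53.561; C₋=(-0.2418,-7.9377) cross=-53.561
  mode - wants cross < 0 → take C=(-0.2418,-7.9377) (cross=-53.561)
ex = (C−B)/|BC| = (0.3411,-0.9400); ey = (0.9400,0.3411)
P = B + 2.23·ex + -3.16·ey = (-5.1806,-3.5917)

-5.18 -3.59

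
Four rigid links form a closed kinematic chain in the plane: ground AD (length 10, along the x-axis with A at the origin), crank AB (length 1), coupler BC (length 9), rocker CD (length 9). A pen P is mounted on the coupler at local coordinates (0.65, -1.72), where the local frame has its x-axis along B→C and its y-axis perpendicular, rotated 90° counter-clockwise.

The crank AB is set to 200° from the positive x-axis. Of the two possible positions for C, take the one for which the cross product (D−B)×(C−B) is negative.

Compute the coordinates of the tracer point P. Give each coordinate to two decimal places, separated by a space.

A=(0,0), D=(10.00,0)
B = A + 1.00·(cos200°, sin200°) = (-0.9397, -0.3420)
|BD| = 10.9450
circle(B,9.00) ∩ circle(D,9.00): a=5.4725, h=7.1450
  candidates: C₊=(4.3069,6.9705) cross=78.203; C₋=(4.7534,-7.3126) cross=-78.203
  mode - wants cross < 0 → take C=(4.7534,-7.3126) (cross=-78.203)
ex = (C−B)/|BC| = (0.6326,-0.7745); ey = (0.7745,0.6326)
P = B + 0.65·ex + -1.72·ey = (-1.8607,-1.9335)

-1.86 -1.93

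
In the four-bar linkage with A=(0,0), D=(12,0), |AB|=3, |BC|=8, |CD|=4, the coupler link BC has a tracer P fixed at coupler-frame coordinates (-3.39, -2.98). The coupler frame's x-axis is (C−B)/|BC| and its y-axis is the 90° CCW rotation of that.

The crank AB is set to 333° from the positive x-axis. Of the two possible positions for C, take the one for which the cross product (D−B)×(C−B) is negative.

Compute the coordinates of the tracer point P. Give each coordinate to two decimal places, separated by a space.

-1.43 -3.25

A=(0,0), D=(12.00,0)
B = A + 3.00·(cos333°, sin333°) = (2.6730, -1.3620)
|BD| = 9.4259
circle(B,8.00) ∩ circle(D,4.00): a=7.2591, h=3.3623
  candidates: C₊=(9.3701,3.0139) cross=31.693; C₋=(10.3418,-3.6401) cross=-31.693
  mode - wants cross < 0 → take C=(10.3418,-3.6401) (cross=-31.693)
ex = (C−B)/|BC| = (0.9586,-0.2848); ey = (0.2848,0.9586)
P = B + -3.39·ex + -2.98·ey = (-1.4252,-3.2532)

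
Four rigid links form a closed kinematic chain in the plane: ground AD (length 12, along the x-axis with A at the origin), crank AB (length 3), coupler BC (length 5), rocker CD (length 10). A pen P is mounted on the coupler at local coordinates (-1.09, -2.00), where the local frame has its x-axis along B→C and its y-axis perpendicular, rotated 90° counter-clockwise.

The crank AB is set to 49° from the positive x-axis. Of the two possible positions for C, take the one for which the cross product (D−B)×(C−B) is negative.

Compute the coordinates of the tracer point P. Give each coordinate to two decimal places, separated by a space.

-0.11 3.19

A=(0,0), D=(12.00,0)
B = A + 3.00·(cos49°, sin49°) = (1.9682, 2.2641)
|BD| = 10.2842
circle(B,5.00) ∩ circle(D,10.00): a=1.4957, h=4.7711
  candidates: C₊=(4.4775,6.5888) cross=49.066; C₋=(2.3768,-2.7191) cross=-49.066
  mode - wants cross < 0 → take C=(2.3768,-2.7191) (cross=-49.066)
ex = (C−B)/|BC| = (0.0817,-0.9967); ey = (0.9967,0.0817)
P = B + -1.09·ex + -2.00·ey = (-0.1142,3.1870)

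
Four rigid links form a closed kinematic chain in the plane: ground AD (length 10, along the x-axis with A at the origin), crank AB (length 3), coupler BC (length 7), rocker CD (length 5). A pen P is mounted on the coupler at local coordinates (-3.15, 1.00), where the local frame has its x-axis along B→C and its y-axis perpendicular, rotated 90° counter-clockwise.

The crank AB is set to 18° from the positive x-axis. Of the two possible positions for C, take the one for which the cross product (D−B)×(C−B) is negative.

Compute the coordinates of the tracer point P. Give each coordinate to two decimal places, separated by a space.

1.52 3.95

A=(0,0), D=(10.00,0)
B = A + 3.00·(cos18°, sin18°) = (2.8532, 0.9271)
|BD| = 7.2067
circle(B,7.00) ∩ circle(D,5.00): a=5.2685, h=4.6090
  candidates: C₊=(8.6708,4.8201) cross=33.216; C₋=(7.4850,-4.3214) cross=-33.216
  mode - wants cross < 0 → take C=(7.4850,-4.3214) (cross=-33.216)
ex = (C−B)/|BC| = (0.6617,-0.7498); ey = (0.7498,0.6617)
P = B + -3.15·ex + 1.00·ey = (1.5186,3.9505)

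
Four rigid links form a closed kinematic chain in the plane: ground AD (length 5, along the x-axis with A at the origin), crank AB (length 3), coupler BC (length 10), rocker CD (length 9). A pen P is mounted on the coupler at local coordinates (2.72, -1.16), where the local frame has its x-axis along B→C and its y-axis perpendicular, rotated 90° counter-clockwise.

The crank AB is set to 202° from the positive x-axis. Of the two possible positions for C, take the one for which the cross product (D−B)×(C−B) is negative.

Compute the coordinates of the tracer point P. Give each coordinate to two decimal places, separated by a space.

A=(0,0), D=(5.00,0)
B = A + 3.00·(cos202°, sin202°) = (-2.7816, -1.1238)
|BD| = 7.8623
circle(B,10.00) ∩ circle(D,9.00): a=5.1394, h=8.5782
  candidates: C₊=(1.0790,8.1010) cross=67.445; C₋=(3.5313,-8.8793) cross=-67.445
  mode - wants cross < 0 → take C=(3.5313,-8.8793) (cross=-67.445)
ex = (C−B)/|BC| = (0.6313,-0.7756); ey = (0.7756,0.6313)
P = B + 2.72·ex + -1.16·ey = (-1.9641,-3.9656)

-1.96 -3.97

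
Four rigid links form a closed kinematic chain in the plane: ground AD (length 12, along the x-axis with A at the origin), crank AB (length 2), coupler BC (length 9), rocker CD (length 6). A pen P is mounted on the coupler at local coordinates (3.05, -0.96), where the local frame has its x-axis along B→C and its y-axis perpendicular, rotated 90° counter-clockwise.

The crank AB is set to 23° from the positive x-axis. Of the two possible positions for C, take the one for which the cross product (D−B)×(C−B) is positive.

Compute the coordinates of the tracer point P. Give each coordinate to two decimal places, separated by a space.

4.94 1.55

A=(0,0), D=(12.00,0)
B = A + 2.00·(cos23°, sin23°) = (1.8410, 0.7815)
|BD| = 10.1890
circle(B,9.00) ∩ circle(D,6.00): a=7.3028, h=5.2602
  candidates: C₊=(9.5257,5.4661) cross=53.596; C₋=(8.7188,-5.0233) cross=-53.596
  mode + wants cross > 0 → take C=(9.5257,5.4661) (cross=53.596)
ex = (C−B)/|BC| = (0.8539,0.5205); ey = (-0.5205,0.8539)
P = B + 3.05·ex + -0.96·ey = (4.9450,1.5493)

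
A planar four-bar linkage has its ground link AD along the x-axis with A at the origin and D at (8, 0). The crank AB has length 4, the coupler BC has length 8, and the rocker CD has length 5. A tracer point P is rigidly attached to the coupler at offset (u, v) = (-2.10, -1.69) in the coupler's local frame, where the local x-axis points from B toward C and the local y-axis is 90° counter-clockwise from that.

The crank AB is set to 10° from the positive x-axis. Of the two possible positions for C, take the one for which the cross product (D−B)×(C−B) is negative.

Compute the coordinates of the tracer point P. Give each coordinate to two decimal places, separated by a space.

1.25 0.82

A=(0,0), D=(8.00,0)
B = A + 4.00·(cos10°, sin10°) = (3.9392, 0.6946)
|BD| = 4.1197
circle(B,8.00) ∩ circle(D,5.00): a=6.7932, h=4.2253
  candidates: C₊=(11.3475,3.7140) cross=17.407; C₋=(9.9228,-4.6155) cross=-17.407
  mode - wants cross < 0 → take C=(9.9228,-4.6155) (cross=-17.407)
ex = (C−B)/|BC| = (0.7479,-0.6638); ey = (0.6638,0.7479)
P = B + -2.10·ex + -1.69·ey = (1.2468,0.8245)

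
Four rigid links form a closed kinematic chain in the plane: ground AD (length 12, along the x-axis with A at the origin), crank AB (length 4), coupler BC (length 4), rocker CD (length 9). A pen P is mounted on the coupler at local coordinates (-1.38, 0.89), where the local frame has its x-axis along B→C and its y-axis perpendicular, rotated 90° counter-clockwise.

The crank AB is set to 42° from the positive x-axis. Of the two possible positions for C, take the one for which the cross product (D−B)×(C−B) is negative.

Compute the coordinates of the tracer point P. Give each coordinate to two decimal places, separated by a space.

A=(0,0), D=(12.00,0)
B = A + 4.00·(cos42°, sin42°) = (2.9726, 2.6765)
|BD| = 9.4158
circle(B,4.00) ∩ circle(D,9.00): a=1.2563, h=3.7976
  candidates: C₊=(5.2565,5.9603) cross=35.758; C₋=(3.0976,-1.3215) cross=-35.758
  mode - wants cross < 0 → take C=(3.0976,-1.3215) (cross=-35.758)
ex = (C−B)/|BC| = (0.0312,-0.9995); ey = (0.9995,0.0312)
P = B + -1.38·ex + 0.89·ey = (3.8190,4.0837)

3.82 4.08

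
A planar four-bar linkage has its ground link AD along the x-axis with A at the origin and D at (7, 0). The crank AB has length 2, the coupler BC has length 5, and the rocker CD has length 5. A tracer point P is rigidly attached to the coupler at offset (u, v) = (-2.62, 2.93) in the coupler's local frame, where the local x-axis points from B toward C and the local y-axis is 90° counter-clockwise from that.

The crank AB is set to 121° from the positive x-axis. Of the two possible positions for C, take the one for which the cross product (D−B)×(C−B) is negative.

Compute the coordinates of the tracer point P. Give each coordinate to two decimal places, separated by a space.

-0.68 5.63

A=(0,0), D=(7.00,0)
B = A + 2.00·(cos121°, sin121°) = (-1.0301, 1.7143)
|BD| = 8.2110
circle(B,5.00) ∩ circle(D,5.00): a=4.1055, h=2.8539
  candidates: C₊=(3.5808,3.6482) cross=23.433; C₋=(2.3891,-1.9338) cross=-23.433
  mode - wants cross < 0 → take C=(2.3891,-1.9338) (cross=-23.433)
ex = (C−B)/|BC| = (0.6838,-0.7296); ey = (0.7296,0.6838)
P = B + -2.62·ex + 2.93·ey = (-0.6839,5.6296)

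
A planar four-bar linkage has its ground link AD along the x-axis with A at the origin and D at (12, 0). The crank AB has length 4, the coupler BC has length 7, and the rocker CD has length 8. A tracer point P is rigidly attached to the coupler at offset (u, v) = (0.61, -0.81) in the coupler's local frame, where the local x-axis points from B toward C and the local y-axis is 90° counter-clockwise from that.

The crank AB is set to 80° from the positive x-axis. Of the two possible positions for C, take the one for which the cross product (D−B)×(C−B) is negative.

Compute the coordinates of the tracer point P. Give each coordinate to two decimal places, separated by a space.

A=(0,0), D=(12.00,0)
B = A + 4.00·(cos80°, sin80°) = (0.6946, 3.9392)
|BD| = 11.9720
circle(B,7.00) ∩ circle(D,8.00): a=5.3596, h=4.5028
  candidates: C₊=(7.2373,6.4278) cross=53.908; C₋=(4.2741,-2.0763) cross=-53.908
  mode - wants cross < 0 → take C=(4.2741,-2.0763) (cross=-53.908)
ex = (C−B)/|BC| = (0.5114,-0.8594); ey = (0.8594,0.5114)
P = B + 0.61·ex + -0.81·ey = (0.3104,3.0008)

0.31 3.00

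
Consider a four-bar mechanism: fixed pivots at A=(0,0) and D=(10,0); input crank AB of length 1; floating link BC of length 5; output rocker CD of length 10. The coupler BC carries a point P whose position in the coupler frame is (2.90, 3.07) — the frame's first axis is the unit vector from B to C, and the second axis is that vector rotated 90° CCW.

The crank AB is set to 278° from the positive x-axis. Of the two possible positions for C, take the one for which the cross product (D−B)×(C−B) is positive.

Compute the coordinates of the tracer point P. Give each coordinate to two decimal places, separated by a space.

-2.51 2.30

A=(0,0), D=(10.00,0)
B = A + 1.00·(cos278°, sin278°) = (0.1392, -0.9903)
|BD| = 9.9104
circle(B,5.00) ∩ circle(D,10.00): a=1.1713, h=4.8609
  candidates: C₊=(0.8189,3.9633) cross=48.173; C₋=(1.7903,-5.7098) cross=-48.173
  mode + wants cross > 0 → take C=(0.8189,3.9633) (cross=48.173)
ex = (C−B)/|BC| = (0.1360,0.9907); ey = (-0.9907,0.1360)
P = B + 2.90·ex + 3.07·ey = (-2.5081,2.3002)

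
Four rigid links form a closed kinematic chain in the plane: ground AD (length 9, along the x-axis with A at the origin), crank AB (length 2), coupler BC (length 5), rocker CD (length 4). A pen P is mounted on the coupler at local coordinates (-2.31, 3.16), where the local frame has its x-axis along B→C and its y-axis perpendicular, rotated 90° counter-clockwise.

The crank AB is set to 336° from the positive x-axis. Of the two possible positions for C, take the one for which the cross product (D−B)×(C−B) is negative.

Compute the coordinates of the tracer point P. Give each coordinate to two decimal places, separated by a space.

A=(0,0), D=(9.00,0)
B = A + 2.00·(cos336°, sin336°) = (1.8271, -0.8135)
|BD| = 7.2189
circle(B,5.00) ∩ circle(D,4.00): a=4.2328, h=2.6615
  candidates: C₊=(5.7330,2.3080) cross=19.213; C₋=(6.3328,-2.9810) cross=-19.213
  mode - wants cross < 0 → take C=(6.3328,-2.9810) (cross=-19.213)
ex = (C−B)/|BC| = (0.9012,-0.4335); ey = (0.4335,0.9012)
P = B + -2.31·ex + 3.16·ey = (1.1153,3.0356)

1.12 3.04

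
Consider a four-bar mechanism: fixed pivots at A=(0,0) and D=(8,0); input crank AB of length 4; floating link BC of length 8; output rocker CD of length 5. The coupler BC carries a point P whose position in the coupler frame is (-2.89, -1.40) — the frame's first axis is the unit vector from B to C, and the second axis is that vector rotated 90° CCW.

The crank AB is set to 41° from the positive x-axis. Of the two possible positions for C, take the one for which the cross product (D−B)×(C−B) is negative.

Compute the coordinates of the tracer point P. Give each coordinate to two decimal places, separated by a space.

0.57 4.70

A=(0,0), D=(8.00,0)
B = A + 4.00·(cos41°, sin41°) = (3.0188, 2.6242)
|BD| = 5.6301
circle(B,8.00) ∩ circle(D,5.00): a=6.2786, h=4.9578
  candidates: C₊=(10.8845,4.0841) cross=27.913; C₋=(6.2628,-4.6885) cross=-27.913
  mode - wants cross < 0 → take C=(6.2628,-4.6885) (cross=-27.913)
ex = (C−B)/|BC| = (0.4055,-0.9141); ey = (0.9141,0.4055)
P = B + -2.89·ex + -1.40·ey = (0.5672,4.6983)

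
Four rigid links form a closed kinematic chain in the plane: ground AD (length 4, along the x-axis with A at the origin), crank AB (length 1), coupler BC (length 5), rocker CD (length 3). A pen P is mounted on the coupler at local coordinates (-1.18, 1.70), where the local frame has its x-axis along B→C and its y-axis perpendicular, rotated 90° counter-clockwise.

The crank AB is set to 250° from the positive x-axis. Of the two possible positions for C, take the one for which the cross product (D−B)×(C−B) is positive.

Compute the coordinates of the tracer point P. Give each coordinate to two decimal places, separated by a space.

A=(0,0), D=(4.00,0)
B = A + 1.00·(cos250°, sin250°) = (-0.3420, -0.9397)
|BD| = 4.4425
circle(B,5.00) ∩ circle(D,3.00): a=4.0220, h=2.9704
  candidates: C₊=(2.9607,2.8142) cross=13.196; C₋=(4.2173,-2.9921) cross=-13.196
  mode + wants cross > 0 → take C=(2.9607,2.8142) (cross=13.196)
ex = (C−B)/|BC| = (0.6605,0.7508); ey = (-0.7508,0.6605)
P = B + -1.18·ex + 1.70·ey = (-2.3978,-0.7027)

-2.40 -0.70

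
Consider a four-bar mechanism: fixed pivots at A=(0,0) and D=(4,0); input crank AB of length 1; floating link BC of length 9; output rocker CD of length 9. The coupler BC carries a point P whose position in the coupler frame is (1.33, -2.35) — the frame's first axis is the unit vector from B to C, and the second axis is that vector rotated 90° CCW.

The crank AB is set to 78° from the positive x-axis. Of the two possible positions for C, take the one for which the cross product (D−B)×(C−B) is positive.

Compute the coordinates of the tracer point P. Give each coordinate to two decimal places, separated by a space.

A=(0,0), D=(4.00,0)
B = A + 1.00·(cos78°, sin78°) = (0.2079, 0.9781)
|BD| = 3.9162
circle(B,9.00) ∩ circle(D,9.00): a=1.9581, h=8.7844
  candidates: C₊=(4.2980,8.9951) cross=34.402; C₋=(-0.0901,-8.0169) cross=-34.402
  mode + wants cross > 0 → take C=(4.2980,8.9951) (cross=34.402)
ex = (C−B)/|BC| = (0.4545,0.8908); ey = (-0.8908,0.4545)
P = B + 1.33·ex + -2.35·ey = (2.9056,1.0949)

2.91 1.09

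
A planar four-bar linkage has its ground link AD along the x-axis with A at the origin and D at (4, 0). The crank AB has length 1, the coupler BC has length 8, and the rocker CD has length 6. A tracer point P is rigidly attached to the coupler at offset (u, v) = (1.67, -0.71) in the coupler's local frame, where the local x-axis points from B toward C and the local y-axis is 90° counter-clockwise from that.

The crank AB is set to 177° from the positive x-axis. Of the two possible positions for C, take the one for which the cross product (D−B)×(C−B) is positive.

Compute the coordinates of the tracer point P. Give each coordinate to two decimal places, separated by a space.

0.65 0.82

A=(0,0), D=(4.00,0)
B = A + 1.00·(cos177°, sin177°) = (-0.9986, 0.0523)
|BD| = 4.9989
circle(B,8.00) ∩ circle(D,6.00): a=5.3001, h=5.9924
  candidates: C₊=(4.3639,5.9890) cross=29.956; C₋=(4.2384,-5.9953) cross=-29.956
  mode + wants cross > 0 → take C=(4.3639,5.9890) (cross=29.956)
ex = (C−B)/|BC| = (0.6703,0.7421); ey = (-0.7421,0.6703)
P = B + 1.67·ex + -0.71·ey = (0.6477,0.8157)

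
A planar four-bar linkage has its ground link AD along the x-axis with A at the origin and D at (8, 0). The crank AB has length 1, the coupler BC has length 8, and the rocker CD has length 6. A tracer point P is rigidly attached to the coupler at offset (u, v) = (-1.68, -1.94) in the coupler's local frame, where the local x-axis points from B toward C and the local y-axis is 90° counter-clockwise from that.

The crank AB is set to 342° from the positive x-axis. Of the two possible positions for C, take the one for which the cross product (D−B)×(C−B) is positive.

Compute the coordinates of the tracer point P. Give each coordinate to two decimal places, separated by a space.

A=(0,0), D=(8.00,0)
B = A + 1.00·(cos342°, sin342°) = (0.9511, -0.3090)
|BD| = 7.0557
circle(B,8.00) ∩ circle(D,6.00): a=5.5121, h=5.7980
  candidates: C₊=(6.2039,5.7249) cross=40.909; C₋=(6.7118,-5.8601) cross=-40.909
  mode + wants cross > 0 → take C=(6.2039,5.7249) (cross=40.909)
ex = (C−B)/|BC| = (0.6566,0.7542); ey = (-0.7542,0.6566)
P = B + -1.68·ex + -1.94·ey = (1.3112,-2.8499)

1.31 -2.85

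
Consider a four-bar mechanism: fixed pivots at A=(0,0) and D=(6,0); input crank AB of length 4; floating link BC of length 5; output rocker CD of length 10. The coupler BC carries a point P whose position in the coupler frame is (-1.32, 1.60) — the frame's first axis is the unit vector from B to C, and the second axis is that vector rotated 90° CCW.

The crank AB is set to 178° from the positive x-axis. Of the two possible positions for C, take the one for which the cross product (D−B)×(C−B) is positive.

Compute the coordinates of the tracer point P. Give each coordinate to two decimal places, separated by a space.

-5.89 -0.71

A=(0,0), D=(6.00,0)
B = A + 4.00·(cos178°, sin178°) = (-3.9976, 0.1396)
|BD| = 9.9985
circle(B,5.00) ∩ circle(D,10.00): a=1.2487, h=4.8416
  candidates: C₊=(-2.6814,4.9633) cross=48.409; C₋=(-2.8166,-4.7189) cross=-48.409
  mode + wants cross > 0 → take C=(-2.6814,4.9633) (cross=48.409)
ex = (C−B)/|BC| = (0.2632,0.9647); ey = (-0.9647,0.2632)
P = B + -1.32·ex + 1.60·ey = (-5.8886,-0.7127)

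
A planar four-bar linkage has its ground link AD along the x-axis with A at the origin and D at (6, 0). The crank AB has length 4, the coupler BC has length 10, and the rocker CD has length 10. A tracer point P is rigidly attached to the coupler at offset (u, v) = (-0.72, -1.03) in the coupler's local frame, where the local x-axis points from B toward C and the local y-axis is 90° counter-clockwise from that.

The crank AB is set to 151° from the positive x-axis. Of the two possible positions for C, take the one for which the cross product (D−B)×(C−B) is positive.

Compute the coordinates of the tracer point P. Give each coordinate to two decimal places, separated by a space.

-3.18 0.72

A=(0,0), D=(6.00,0)
B = A + 4.00·(cos151°, sin151°) = (-3.4985, 1.9392)
|BD| = 9.6944
circle(B,10.00) ∩ circle(D,10.00): a=4.8472, h=8.7467
  candidates: C₊=(3.0004,9.5395) cross=84.794; C₋=(-0.4989,-7.6003) cross=-84.794
  mode + wants cross > 0 → take C=(3.0004,9.5395) (cross=84.794)
ex = (C−B)/|BC| = (0.6499,0.7600); ey = (-0.7600,0.6499)
P = B + -0.72·ex + -1.03·ey = (-3.1836,0.7226)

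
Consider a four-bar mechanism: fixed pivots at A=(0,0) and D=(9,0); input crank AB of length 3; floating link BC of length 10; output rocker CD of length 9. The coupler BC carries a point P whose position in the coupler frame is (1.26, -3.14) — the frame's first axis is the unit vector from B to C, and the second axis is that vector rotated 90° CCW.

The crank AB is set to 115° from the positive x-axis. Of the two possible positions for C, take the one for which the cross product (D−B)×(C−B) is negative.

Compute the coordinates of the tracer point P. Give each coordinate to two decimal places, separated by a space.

A=(0,0), D=(9.00,0)
B = A + 3.00·(cos115°, sin115°) = (-1.2679, 2.7189)
|BD| = 10.6217
circle(B,10.00) ∩ circle(D,9.00): a=6.2053, h=7.8419
  candidates: C₊=(6.7380,8.7111) cross=83.294; C₋=(2.7233,-6.4501) cross=-83.294
  mode - wants cross < 0 → take C=(2.7233,-6.4501) (cross=-83.294)
ex = (C−B)/|BC| = (0.3991,-0.9169); ey = (0.9169,0.3991)
P = B + 1.26·ex + -3.14·ey = (-3.6440,0.3104)

-3.64 0.31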